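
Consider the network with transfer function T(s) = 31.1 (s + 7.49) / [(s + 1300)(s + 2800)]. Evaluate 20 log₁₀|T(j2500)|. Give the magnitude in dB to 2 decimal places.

-42.67 dB

|j2500 + 7.49| = √(2500² + 7.49²) = 2500
|j2500 + 1300| = √(2500² + 1300²) = 2818
|j2500 + 2800| = √(2500² + 2800²) = 3754
|T(j2500)| = 31.1 × 2500 / (2818 × 3754) = 0.0073508
20 log₁₀(0.0073508) = -42.673 dB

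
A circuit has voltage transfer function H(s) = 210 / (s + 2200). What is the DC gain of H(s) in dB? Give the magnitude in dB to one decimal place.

-20.4 dB

H(0) = 210 / 2200 = 0.095455
20 log₁₀(0.095455) = -20.40 dB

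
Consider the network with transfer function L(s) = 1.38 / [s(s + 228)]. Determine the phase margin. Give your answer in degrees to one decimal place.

Gain crossover: |L(jω)| = 1 at ω ≈ 0.00605 rad/s.
∠L(j0.00605) = −90° − arctan(0.00605/228) ≈ -90.00°
PM = 180° + (-90.00°) = 90.00°

90.0°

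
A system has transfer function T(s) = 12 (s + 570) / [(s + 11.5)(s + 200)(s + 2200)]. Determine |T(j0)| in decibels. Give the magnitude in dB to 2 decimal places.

T(0) = 12 × 570 / (11.5 × 200 × 2200) = 0.0013518
20 log₁₀(0.0013518) = -57.382 dB

-57.38 dB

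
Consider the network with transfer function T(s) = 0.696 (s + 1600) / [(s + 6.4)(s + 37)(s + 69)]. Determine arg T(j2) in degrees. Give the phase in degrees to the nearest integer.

∠(j2 + 1600) = arctan(2/1600) = 0.07°
∠(j2 + 6.4) = arctan(2/6.4) = 17.35°
∠(j2 + 37) = arctan(2/37) = 3.09°
∠(j2 + 69) = arctan(2/69) = 1.66°
∠T(j2) = 0.07° − (17.35° + 3.09° + 1.66°) = -22.04°

-22 deg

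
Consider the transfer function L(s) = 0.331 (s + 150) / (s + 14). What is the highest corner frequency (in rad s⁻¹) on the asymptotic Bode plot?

150 rad s⁻¹

Break frequencies occur at each pole and zero magnitude: 14 rad s⁻¹, 150 rad s⁻¹.
The highest is 150 rad s⁻¹.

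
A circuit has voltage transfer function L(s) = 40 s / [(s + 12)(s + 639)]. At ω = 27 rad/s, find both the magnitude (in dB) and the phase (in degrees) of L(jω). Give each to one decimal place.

|L| = -24.9 dB, ∠L = 21.5°

|j27| = 27
|j27 + 12| = √(27² + 12²) = 29.55
|j27 + 639| = √(27² + 639²) = 639.6
|L(j27)| = 40 × 27 / (29.55 × 639.6) = 0.057152
20 log₁₀(0.057152) = -24.86 dB
∠(j27) = 90.00°
∠(j27 + 12) = arctan(27/12) = 66.04°
∠(j27 + 639) = arctan(27/639) = 2.42°
∠L(j27) = 90.00° − (66.04° + 2.42°) = 21.54°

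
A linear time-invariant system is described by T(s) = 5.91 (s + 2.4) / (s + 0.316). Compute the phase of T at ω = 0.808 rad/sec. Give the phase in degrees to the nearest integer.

∠(j0.808 + 2.4) = arctan(0.808/2.4) = 18.61°
∠(j0.808 + 0.316) = arctan(0.808/0.316) = 68.64°
∠T(j0.808) = 18.61° − 68.64° = -50.03°

-50°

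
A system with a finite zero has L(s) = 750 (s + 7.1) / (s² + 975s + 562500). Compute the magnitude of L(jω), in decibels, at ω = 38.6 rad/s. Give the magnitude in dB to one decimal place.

-25.6 dB

|j38.6 + 7.1| = √(38.6² + 7.1²) = 39.25
|(j38.6)² + 975(j38.6) + 562500| = |5.6101e+05 + j37635| = 5.623e+05
|L(j38.6)| = 750 × 39.25 / 5.623e+05 = 0.052351
20 log₁₀(0.052351) = -25.62 dB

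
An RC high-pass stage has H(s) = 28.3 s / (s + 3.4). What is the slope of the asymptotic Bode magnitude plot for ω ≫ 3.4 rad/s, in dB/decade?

0 dB/decade

With 1 zero and 1 pole, the high-frequency asymptotic slope is 20 × (1 − 1) = 0 dB/decade.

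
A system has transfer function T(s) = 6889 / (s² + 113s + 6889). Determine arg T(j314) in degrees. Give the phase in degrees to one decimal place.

-158.8°

∠[(j314)² + 113(j314) + 6889] = ∠[-91707 + j35482] = 158.85°
∠T(j314) = −158.85° = -158.85°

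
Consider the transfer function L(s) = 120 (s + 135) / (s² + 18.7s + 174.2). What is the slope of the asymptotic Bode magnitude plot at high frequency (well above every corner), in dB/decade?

-20 dB/decade

With 1 zero and 2 poles, the high-frequency asymptotic slope is 20 × (1 − 2) = -20 dB/decade.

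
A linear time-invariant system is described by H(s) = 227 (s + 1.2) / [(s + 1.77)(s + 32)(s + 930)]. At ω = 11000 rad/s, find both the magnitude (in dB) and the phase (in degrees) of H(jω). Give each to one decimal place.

|j11000 + 1.2| = √(11000² + 1.2²) = 1.1e+04
|j11000 + 1.77| = √(11000² + 1.77²) = 1.1e+04
|j11000 + 32| = √(11000² + 32²) = 1.1e+04
|j11000 + 930| = √(11000² + 930²) = 1.104e+04
|H(j11000)| = 227 × 1.1e+04 / (1.1e+04 × 1.1e+04 × 1.104e+04) = 1.8694e-06
20 log₁₀(1.8694e-06) = -114.57 dB
∠(j11000 + 1.2) = arctan(11000/1.2) = 89.99°
∠(j11000 + 1.77) = arctan(11000/1.77) = 89.99°
∠(j11000 + 32) = arctan(11000/32) = 89.83°
∠(j11000 + 930) = arctan(11000/930) = 85.17°
∠H(j11000) = 89.99° − (89.99° + 89.83° + 85.17°) = -175.00°

|H| = -114.6 dB, ∠H = -175.0°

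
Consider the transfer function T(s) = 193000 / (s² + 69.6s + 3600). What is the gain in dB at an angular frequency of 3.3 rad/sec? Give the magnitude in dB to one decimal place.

|(j3.3)² + 69.6(j3.3) + 3600| = |3589.1 + j229.68| = 3596
|T(j3.3)| = 193000 / 3596 = 53.664
20 log₁₀(53.664) = 34.59 dB

34.6 dB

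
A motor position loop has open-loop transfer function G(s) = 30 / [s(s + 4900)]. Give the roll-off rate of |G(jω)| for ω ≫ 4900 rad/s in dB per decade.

-40 dB/decade

With 0 zeros and 2 poles, the high-frequency asymptotic slope is 20 × (0 − 2) = -40 dB/decade.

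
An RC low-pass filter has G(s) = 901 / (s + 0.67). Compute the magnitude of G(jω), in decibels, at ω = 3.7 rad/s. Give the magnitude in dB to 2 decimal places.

|j3.7 + 0.67| = √(3.7² + 0.67²) = 3.76
|G(j3.7)| = 901 / 3.76 = 239.62
20 log₁₀(239.62) = 47.590 dB

47.59 dB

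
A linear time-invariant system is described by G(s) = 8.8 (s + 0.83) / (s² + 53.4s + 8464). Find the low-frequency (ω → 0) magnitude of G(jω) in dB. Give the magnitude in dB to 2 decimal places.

G(0) = 8.8 × 0.83 / 8464 = 0.00086295
20 log₁₀(0.00086295) = -61.280 dB

-61.28 dB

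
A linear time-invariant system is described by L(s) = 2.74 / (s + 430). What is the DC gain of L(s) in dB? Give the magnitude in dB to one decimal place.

L(0) = 2.74 / 430 = 0.0063721
20 log₁₀(0.0063721) = -43.91 dB

-43.9 dB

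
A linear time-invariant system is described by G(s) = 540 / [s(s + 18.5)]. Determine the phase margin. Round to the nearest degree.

43°

Gain crossover: |G(jω)| = 1 at ω ≈ 19.9 rad/s.
∠G(j19.9) = −90° − arctan(19.9/18.5) ≈ -137.06°
PM = 180° + (-137.06°) = 42.94°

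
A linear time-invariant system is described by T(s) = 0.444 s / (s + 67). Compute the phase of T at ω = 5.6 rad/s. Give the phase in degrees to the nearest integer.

∠(j5.6) = 90.00°
∠(j5.6 + 67) = arctan(5.6/67) = 4.78°
∠T(j5.6) = 90.00° − 4.78° = 85.22°

85°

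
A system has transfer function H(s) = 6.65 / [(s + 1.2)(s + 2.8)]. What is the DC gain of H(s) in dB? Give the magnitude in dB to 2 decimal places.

H(0) = 6.65 / (1.2 × 2.8) = 1.9792
20 log₁₀(1.9792) = 5.930 dB

5.93 dB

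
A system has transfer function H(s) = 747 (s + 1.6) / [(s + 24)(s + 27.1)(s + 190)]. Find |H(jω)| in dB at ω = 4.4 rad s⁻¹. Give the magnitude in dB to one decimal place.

-31.2 dB

|j4.4 + 1.6| = √(4.4² + 1.6²) = 4.682
|j4.4 + 24| = √(4.4² + 24²) = 24.4
|j4.4 + 27.1| = √(4.4² + 27.1²) = 27.45
|j4.4 + 190| = √(4.4² + 190²) = 190.1
|H(j4.4)| = 747 × 4.682 / (24.4 × 27.45 × 190.1) = 0.02747
20 log₁₀(0.02747) = -31.22 dB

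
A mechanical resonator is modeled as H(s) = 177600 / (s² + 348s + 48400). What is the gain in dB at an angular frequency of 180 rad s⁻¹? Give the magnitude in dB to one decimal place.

|(j180)² + 348(j180) + 48400| = |16000 + j62640| = 6.465e+04
|H(j180)| = 177600 / 6.465e+04 = 2.7471
20 log₁₀(2.7471) = 8.78 dB

8.8 dB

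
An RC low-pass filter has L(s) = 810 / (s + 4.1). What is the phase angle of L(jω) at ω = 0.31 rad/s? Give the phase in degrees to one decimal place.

-4.3°

∠(j0.31 + 4.1) = arctan(0.31/4.1) = 4.32°
∠L(j0.31) = −4.32° = -4.32°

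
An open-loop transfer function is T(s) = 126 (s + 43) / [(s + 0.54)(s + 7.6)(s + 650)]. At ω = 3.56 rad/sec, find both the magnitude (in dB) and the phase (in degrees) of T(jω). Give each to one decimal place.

|T| = -11.2 dB, ∠T = -102.1°

|j3.56 + 43| = √(3.56² + 43²) = 43.15
|j3.56 + 0.54| = √(3.56² + 0.54²) = 3.601
|j3.56 + 7.6| = √(3.56² + 7.6²) = 8.392
|j3.56 + 650| = √(3.56² + 650²) = 650
|T(j3.56)| = 126 × 43.15 / (3.601 × 8.392 × 650) = 0.27677
20 log₁₀(0.27677) = -11.16 dB
∠(j3.56 + 43) = arctan(3.56/43) = 4.73°
∠(j3.56 + 0.54) = arctan(3.56/0.54) = 81.37°
∠(j3.56 + 7.6) = arctan(3.56/7.6) = 25.10°
∠(j3.56 + 650) = arctan(3.56/650) = 0.31°
∠T(j3.56) = 4.73° − (81.37° + 25.10° + 0.31°) = -102.06°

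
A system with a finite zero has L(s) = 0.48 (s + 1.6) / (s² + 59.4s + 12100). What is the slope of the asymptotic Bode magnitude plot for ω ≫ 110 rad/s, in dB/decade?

With 1 zero and 2 poles, the high-frequency asymptotic slope is 20 × (1 − 2) = -20 dB/decade.

-20 dB/decade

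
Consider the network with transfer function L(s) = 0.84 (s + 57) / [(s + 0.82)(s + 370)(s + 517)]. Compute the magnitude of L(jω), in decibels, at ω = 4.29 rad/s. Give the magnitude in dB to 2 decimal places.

-84.81 dB

|j4.29 + 57| = √(4.29² + 57²) = 57.16
|j4.29 + 0.82| = √(4.29² + 0.82²) = 4.368
|j4.29 + 370| = √(4.29² + 370²) = 370
|j4.29 + 517| = √(4.29² + 517²) = 517
|L(j4.29)| = 0.84 × 57.16 / (4.368 × 370 × 517) = 5.7464e-05
20 log₁₀(5.7464e-05) = -84.812 dB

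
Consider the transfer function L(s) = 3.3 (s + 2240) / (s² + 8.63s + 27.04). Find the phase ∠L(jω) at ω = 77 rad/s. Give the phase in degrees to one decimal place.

-171.6 deg

∠(j77 + 2240) = arctan(77/2240) = 1.97°
∠[(j77)² + 8.63(j77) + 27.04] = ∠[-5902 + j664.51] = 173.58°
∠L(j77) = 1.97° − 173.58° = -171.61°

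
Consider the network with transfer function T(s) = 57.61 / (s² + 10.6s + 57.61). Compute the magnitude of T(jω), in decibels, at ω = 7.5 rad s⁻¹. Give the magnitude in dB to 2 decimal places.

|(j7.5)² + 10.6(j7.5) + 57.61| = |1.36 + j79.5| = 79.51
|T(j7.5)| = 57.61 / 79.51 = 0.72455
20 log₁₀(0.72455) = -2.799 dB

-2.80 dB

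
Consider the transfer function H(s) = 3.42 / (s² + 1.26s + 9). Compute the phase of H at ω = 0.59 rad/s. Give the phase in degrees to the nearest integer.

-5 deg

∠[(j0.59)² + 1.26(j0.59) + 9] = ∠[8.6519 + j0.7434] = 4.91°
∠H(j0.59) = −4.91° = -4.91°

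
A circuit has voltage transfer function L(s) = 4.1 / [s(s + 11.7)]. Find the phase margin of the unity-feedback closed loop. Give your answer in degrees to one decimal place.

Gain crossover: |L(jω)| = 1 at ω ≈ 0.35 rad/s.
∠L(j0.35) = −90° − arctan(0.35/11.7) ≈ -91.71°
PM = 180° + (-91.71°) = 88.29°

88.3°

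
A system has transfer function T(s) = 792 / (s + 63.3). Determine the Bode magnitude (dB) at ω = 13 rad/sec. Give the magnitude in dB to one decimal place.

|j13 + 63.3| = √(13² + 63.3²) = 64.62
|T(j13)| = 792 / 64.62 = 12.256
20 log₁₀(12.256) = 21.77 dB

21.8 dB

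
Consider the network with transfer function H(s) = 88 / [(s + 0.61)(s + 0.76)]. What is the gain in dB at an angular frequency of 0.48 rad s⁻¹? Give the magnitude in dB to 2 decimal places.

|j0.48 + 0.61| = √(0.48² + 0.61²) = 0.7762
|j0.48 + 0.76| = √(0.48² + 0.76²) = 0.8989
|H(j0.48)| = 88 / (0.7762 × 0.8989) = 126.12
20 log₁₀(126.12) = 42.016 dB

42.02 dB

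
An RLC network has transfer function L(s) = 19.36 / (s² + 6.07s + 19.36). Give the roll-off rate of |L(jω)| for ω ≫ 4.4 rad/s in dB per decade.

With 0 zeros and 2 poles, the high-frequency asymptotic slope is 20 × (0 − 2) = -40 dB/decade.

-40 dB/decade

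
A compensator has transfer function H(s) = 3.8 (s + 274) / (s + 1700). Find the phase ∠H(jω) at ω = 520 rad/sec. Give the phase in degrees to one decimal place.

45.2°

∠(j520 + 274) = arctan(520/274) = 62.21°
∠(j520 + 1700) = arctan(520/1700) = 17.01°
∠H(j520) = 62.21° − 17.01° = 45.21°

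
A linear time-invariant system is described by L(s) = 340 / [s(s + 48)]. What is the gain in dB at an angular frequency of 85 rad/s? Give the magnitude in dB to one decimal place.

|j85 + 48| = √(85² + 48²) = 97.62
|j85| = 85
|L(j85)| = 340 / (97.62 × 85) = 0.040977
20 log₁₀(0.040977) = -27.75 dB

-27.7 dB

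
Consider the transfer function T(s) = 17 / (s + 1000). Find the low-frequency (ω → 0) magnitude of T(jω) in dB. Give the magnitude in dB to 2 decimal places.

T(0) = 17 / 1000 = 0.017
20 log₁₀(0.017) = -35.391 dB

-35.39 dB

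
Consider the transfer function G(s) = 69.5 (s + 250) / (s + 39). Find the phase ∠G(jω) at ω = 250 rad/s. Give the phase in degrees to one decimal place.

∠(j250 + 250) = arctan(250/250) = 45.00°
∠(j250 + 39) = arctan(250/39) = 81.13°
∠G(j250) = 45.00° − 81.13° = -36.13°

-36.1°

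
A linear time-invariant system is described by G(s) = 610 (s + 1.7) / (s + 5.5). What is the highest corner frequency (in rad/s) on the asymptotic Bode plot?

5.5 rad/s

Break frequencies occur at each pole and zero magnitude: 1.7 rad/s, 5.5 rad/s.
The highest is 5.5 rad/s.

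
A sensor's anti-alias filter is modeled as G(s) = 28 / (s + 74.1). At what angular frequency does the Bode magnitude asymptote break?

74.1 rad/s

The single real pole at s = −74.1 gives a corner at ω = 74.1 rad/s.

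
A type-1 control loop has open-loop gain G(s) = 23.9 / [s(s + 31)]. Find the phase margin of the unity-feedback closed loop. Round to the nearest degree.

Gain crossover: |G(jω)| = 1 at ω ≈ 0.771 rad/sec.
∠G(j0.771) = −90° − arctan(0.771/31) ≈ -91.42°
PM = 180° + (-91.42°) = 88.58°

89°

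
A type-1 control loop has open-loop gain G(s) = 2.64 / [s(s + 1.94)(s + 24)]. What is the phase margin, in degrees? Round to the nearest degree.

88°

Gain crossover: |G(jω)| = 1 at ω ≈ 0.0567 rad/s.
∠G(j0.0567) = −90° − arctan(0.0567/1.94) − arctan(0.0567/24) ≈ -91.81°
PM = 180° + (-91.81°) = 88.19°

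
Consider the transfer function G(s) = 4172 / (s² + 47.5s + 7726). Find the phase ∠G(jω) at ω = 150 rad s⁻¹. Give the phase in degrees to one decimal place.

-154.3°

∠[(j150)² + 47.5(j150) + 7726] = ∠[-14774 + j7125] = 154.25°
∠G(j150) = −154.25° = -154.25°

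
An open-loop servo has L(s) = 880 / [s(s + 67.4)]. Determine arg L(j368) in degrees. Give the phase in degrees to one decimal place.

∠(j368 + 67.4) = arctan(368/67.4) = 79.62°
∠(j368) = 90.00°
∠L(j368) = − (79.62° + 90.00°) = -169.62°

-169.6°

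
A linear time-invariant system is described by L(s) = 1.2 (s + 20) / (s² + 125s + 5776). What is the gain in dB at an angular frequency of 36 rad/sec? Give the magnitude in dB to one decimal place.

|j36 + 20| = √(36² + 20²) = 41.18
|(j36)² + 125(j36) + 5776| = |4480 + j4500| = 6350
|L(j36)| = 1.2 × 41.18 / 6350 = 0.0077827
20 log₁₀(0.0077827) = -42.18 dB

-42.2 dB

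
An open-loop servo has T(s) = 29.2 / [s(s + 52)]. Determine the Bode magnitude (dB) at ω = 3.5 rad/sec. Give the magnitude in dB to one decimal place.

-15.9 dB

|j3.5 + 52| = √(3.5² + 52²) = 52.12
|j3.5| = 3.5
|T(j3.5)| = 29.2 / (52.12 × 3.5) = 0.16008
20 log₁₀(0.16008) = -15.91 dB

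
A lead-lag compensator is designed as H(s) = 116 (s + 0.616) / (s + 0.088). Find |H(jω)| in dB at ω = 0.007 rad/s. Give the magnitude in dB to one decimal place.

58.2 dB

|j0.007 + 0.616| = √(0.007² + 0.616²) = 0.616
|j0.007 + 0.088| = √(0.007² + 0.088²) = 0.08828
|H(j0.007)| = 116 × 0.616 / 0.08828 = 809.5
20 log₁₀(809.5) = 58.16 dB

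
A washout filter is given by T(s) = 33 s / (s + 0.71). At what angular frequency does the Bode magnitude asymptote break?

The single real pole at s = −0.71 gives a corner at ω = 0.71 rad s⁻¹.

0.71 rad s⁻¹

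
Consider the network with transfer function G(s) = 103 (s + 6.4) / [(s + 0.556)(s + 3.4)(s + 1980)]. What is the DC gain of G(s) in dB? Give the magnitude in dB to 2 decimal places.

G(0) = 103 × 6.4 / (0.556 × 3.4 × 1980) = 0.17612
20 log₁₀(0.17612) = -15.084 dB

-15.08 dB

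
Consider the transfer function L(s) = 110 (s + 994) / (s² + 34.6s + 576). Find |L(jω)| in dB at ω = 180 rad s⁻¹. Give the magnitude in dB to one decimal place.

10.7 dB

|j180 + 994| = √(180² + 994²) = 1010
|(j180)² + 34.6(j180) + 576| = |-31824 + j6228| = 3.243e+04
|L(j180)| = 110 × 1010 / 3.243e+04 = 3.4266
20 log₁₀(3.4266) = 10.70 dB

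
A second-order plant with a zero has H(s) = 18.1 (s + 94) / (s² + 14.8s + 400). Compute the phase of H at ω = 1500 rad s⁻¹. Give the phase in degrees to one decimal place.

-93.0 deg

∠(j1500 + 94) = arctan(1500/94) = 86.41°
∠[(j1500)² + 14.8(j1500) + 400] = ∠[-2.2496e+06 + j22200] = 179.43°
∠H(j1500) = 86.41° − 179.43° = -93.02°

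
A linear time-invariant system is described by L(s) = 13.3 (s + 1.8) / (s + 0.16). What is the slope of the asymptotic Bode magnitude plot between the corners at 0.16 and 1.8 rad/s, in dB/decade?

-20 dB/decade

In this band the factors already past their corner are: pole at 0.16; net slope = -20 dB/decade.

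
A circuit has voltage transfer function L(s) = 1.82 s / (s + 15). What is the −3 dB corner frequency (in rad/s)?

15 rad/s

For a single-pole high-pass, the −3 dB point is at the pole: ω = 15 rad/s.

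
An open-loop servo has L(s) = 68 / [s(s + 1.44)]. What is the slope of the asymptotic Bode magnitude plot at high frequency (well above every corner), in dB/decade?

With 0 zeros and 2 poles, the high-frequency asymptotic slope is 20 × (0 − 2) = -40 dB/decade.

-40 dB/decade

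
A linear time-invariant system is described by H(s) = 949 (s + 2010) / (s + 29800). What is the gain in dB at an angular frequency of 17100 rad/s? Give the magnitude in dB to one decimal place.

|j17100 + 2010| = √(17100² + 2010²) = 1.722e+04
|j17100 + 29800| = √(17100² + 29800²) = 3.436e+04
|H(j17100)| = 949 × 1.722e+04 / 3.436e+04 = 475.57
20 log₁₀(475.57) = 53.54 dB

53.5 dB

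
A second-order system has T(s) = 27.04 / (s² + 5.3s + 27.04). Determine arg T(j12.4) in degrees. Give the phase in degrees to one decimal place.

∠[(j12.4)² + 5.3(j12.4) + 27.04] = ∠[-126.72 + j65.72] = 152.59°
∠T(j12.4) = −152.59° = -152.59°

-152.6°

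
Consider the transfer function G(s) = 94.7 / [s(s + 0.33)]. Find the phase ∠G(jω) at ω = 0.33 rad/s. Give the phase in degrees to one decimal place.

∠(j0.33 + 0.33) = arctan(0.33/0.33) = 45.00°
∠(j0.33) = 90.00°
∠G(j0.33) = − (45.00° + 90.00°) = -135.00°

-135.0°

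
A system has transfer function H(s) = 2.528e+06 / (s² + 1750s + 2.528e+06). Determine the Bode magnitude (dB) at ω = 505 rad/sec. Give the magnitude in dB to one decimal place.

0.3 dB

|(j505)² + 1750(j505) + 2.528e+06| = |2.273e+06 + j8.8375e+05| = 2.439e+06
|H(j505)| = 2.528e+06 / 2.439e+06 = 1.0366
20 log₁₀(1.0366) = 0.31 dB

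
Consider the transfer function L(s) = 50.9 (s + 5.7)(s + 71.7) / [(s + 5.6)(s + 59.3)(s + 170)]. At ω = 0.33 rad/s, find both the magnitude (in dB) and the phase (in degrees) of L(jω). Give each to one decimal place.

|L| = -8.7 dB, ∠L = -0.2°

|j0.33 + 5.7| = √(0.33² + 5.7²) = 5.71
|j0.33 + 71.7| = √(0.33² + 71.7²) = 71.7
|j0.33 + 5.6| = √(0.33² + 5.6²) = 5.61
|j0.33 + 59.3| = √(0.33² + 59.3²) = 59.3
|j0.33 + 170| = √(0.33² + 170²) = 170
|L(j0.33)| = 50.9 × 5.71 × 71.7 / (5.61 × 59.3 × 170) = 0.36846
20 log₁₀(0.36846) = -8.67 dB
∠(j0.33 + 5.7) = arctan(0.33/5.7) = 3.31°
∠(j0.33 + 71.7) = arctan(0.33/71.7) = 0.26°
∠(j0.33 + 5.6) = arctan(0.33/5.6) = 3.37°
∠(j0.33 + 59.3) = arctan(0.33/59.3) = 0.32°
∠(j0.33 + 170) = arctan(0.33/170) = 0.11°
∠L(j0.33) = 3.31° + 0.26° − (3.37° + 0.32° + 0.11°) = -0.23°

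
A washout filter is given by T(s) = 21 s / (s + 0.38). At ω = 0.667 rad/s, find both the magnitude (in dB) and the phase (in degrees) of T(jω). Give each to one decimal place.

|T| = 25.2 dB, ∠T = 29.7°

|j0.667| = 0.667
|j0.667 + 0.38| = √(0.667² + 0.38²) = 0.7677
|T(j0.667)| = 21 × 0.667 / 0.7677 = 18.247
20 log₁₀(18.247) = 25.22 dB
∠(j0.667) = 90.00°
∠(j0.667 + 0.38) = arctan(0.667/0.38) = 60.33°
∠T(j0.667) = 90.00° − 60.33° = 29.67°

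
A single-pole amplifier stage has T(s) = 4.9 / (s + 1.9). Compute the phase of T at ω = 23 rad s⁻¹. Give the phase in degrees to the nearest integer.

-85°

∠(j23 + 1.9) = arctan(23/1.9) = 85.28°
∠T(j23) = −85.28° = -85.28°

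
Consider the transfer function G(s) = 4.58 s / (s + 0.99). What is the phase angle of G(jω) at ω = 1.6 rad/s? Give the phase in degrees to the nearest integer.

32 deg

∠(j1.6) = 90.00°
∠(j1.6 + 0.99) = arctan(1.6/0.99) = 58.25°
∠G(j1.6) = 90.00° − 58.25° = 31.75°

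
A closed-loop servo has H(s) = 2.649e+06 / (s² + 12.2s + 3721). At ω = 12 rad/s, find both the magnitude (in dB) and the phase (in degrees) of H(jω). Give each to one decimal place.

|(j12)² + 12.2(j12) + 3721| = |3577 + j146.4| = 3580
|H(j12)| = 2.649e+06 / 3580 = 739.95
20 log₁₀(739.95) = 57.38 dB
∠[(j12)² + 12.2(j12) + 3721] = ∠[3577 + j146.4] = 2.34°
∠H(j12) = −2.34° = -2.34°

|H| = 57.4 dB, ∠H = -2.3°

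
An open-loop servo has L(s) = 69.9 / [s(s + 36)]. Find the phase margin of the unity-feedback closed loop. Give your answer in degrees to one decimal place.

86.9°

Gain crossover: |L(jω)| = 1 at ω ≈ 1.94 rad/s.
∠L(j1.94) = −90° − arctan(1.94/36) ≈ -93.08°
PM = 180° + (-93.08°) = 86.92°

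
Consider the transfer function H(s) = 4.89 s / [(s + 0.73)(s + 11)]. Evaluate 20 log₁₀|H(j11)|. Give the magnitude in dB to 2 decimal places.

|j11| = 11
|j11 + 0.73| = √(11² + 0.73²) = 11.02
|j11 + 11| = √(11² + 11²) = 15.56
|H(j11)| = 4.89 × 11 / (11.02 × 15.56) = 0.31365
20 log₁₀(0.31365) = -10.071 dB

-10.07 dB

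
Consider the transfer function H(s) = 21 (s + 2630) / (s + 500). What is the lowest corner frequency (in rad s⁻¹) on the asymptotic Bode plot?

Break frequencies occur at each pole and zero magnitude: 500 rad s⁻¹, 2630 rad s⁻¹.
The lowest is 500 rad s⁻¹.

500 rad s⁻¹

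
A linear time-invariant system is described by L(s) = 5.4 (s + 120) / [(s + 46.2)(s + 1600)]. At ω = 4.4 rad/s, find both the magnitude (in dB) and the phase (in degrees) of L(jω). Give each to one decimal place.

|L| = -41.2 dB, ∠L = -3.5°

|j4.4 + 120| = √(4.4² + 120²) = 120.1
|j4.4 + 46.2| = √(4.4² + 46.2²) = 46.41
|j4.4 + 1600| = √(4.4² + 1600²) = 1600
|L(j4.4)| = 5.4 × 120.1 / (46.41 × 1600) = 0.0087326
20 log₁₀(0.0087326) = -41.18 dB
∠(j4.4 + 120) = arctan(4.4/120) = 2.10°
∠(j4.4 + 46.2) = arctan(4.4/46.2) = 5.44°
∠(j4.4 + 1600) = arctan(4.4/1600) = 0.16°
∠L(j4.4) = 2.10° − (5.44° + 0.16°) = -3.50°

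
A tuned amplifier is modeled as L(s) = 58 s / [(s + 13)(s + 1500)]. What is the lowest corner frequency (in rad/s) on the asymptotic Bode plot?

Break frequencies occur at each pole and zero magnitude: 13 rad/s, 1500 rad/s.
The lowest is 13 rad/s.

13 rad/s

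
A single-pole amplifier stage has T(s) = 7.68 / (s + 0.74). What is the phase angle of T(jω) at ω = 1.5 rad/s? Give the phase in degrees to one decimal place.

-63.7°

∠(j1.5 + 0.74) = arctan(1.5/0.74) = 63.74°
∠T(j1.5) = −63.74° = -63.74°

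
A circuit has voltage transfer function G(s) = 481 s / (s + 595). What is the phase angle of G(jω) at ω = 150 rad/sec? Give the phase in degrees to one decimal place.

∠(j150) = 90.00°
∠(j150 + 595) = arctan(150/595) = 14.15°
∠G(j150) = 90.00° − 14.15° = 75.85°

75.9°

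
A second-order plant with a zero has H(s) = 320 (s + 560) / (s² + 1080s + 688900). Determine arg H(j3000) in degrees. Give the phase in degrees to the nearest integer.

-79°

∠(j3000 + 560) = arctan(3000/560) = 79.43°
∠[(j3000)² + 1080(j3000) + 688900] = ∠[-8.3111e+06 + j3.24e+06] = 158.70°
∠H(j3000) = 79.43° − 158.70° = -79.28°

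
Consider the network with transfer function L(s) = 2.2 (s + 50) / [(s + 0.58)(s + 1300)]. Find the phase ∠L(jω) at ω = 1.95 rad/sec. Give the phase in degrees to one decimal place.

∠(j1.95 + 50) = arctan(1.95/50) = 2.23°
∠(j1.95 + 0.58) = arctan(1.95/0.58) = 73.44°
∠(j1.95 + 1300) = arctan(1.95/1300) = 0.09°
∠L(j1.95) = 2.23° − (73.44° + 0.09°) = -71.29°

-71.3°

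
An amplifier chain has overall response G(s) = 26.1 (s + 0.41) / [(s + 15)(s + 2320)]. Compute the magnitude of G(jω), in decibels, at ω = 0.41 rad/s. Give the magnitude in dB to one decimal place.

-67.2 dB

|j0.41 + 0.41| = √(0.41² + 0.41²) = 0.5798
|j0.41 + 15| = √(0.41² + 15²) = 15.01
|j0.41 + 2320| = √(0.41² + 2320²) = 2320
|G(j0.41)| = 26.1 × 0.5798 / (15.01 × 2320) = 0.00043471
20 log₁₀(0.00043471) = -67.24 dB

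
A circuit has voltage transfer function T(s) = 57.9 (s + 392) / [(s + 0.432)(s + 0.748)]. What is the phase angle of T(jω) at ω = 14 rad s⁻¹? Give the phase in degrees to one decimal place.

∠(j14 + 392) = arctan(14/392) = 2.05°
∠(j14 + 0.432) = arctan(14/0.432) = 88.23°
∠(j14 + 0.748) = arctan(14/0.748) = 86.94°
∠T(j14) = 2.05° − (88.23° + 86.94°) = -173.13°

-173.1°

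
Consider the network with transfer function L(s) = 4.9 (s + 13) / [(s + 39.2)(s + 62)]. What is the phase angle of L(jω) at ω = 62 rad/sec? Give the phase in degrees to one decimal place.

-24.5 deg

∠(j62 + 13) = arctan(62/13) = 78.16°
∠(j62 + 39.2) = arctan(62/39.2) = 57.70°
∠(j62 + 62) = arctan(62/62) = 45.00°
∠L(j62) = 78.16° − (57.70° + 45.00°) = -24.54°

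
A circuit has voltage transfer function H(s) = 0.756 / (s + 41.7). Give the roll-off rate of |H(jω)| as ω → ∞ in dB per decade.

With 0 zeros and 1 pole, the high-frequency asymptotic slope is 20 × (0 − 1) = -20 dB/decade.

-20 dB/decade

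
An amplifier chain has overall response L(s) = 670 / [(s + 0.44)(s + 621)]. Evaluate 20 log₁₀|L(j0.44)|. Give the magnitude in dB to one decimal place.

4.8 dB

|j0.44 + 0.44| = √(0.44² + 0.44²) = 0.6223
|j0.44 + 621| = √(0.44² + 621²) = 621
|L(j0.44)| = 670 / (0.6223 × 621) = 1.7339
20 log₁₀(1.7339) = 4.78 dB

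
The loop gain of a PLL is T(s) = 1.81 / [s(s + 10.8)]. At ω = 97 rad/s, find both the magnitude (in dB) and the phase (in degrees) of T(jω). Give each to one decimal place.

|T| = -74.4 dB, ∠T = -173.6°

|j97 + 10.8| = √(97² + 10.8²) = 97.6
|j97| = 97
|T(j97)| = 1.81 / (97.6 × 97) = 0.00019119
20 log₁₀(0.00019119) = -74.37 dB
∠(j97 + 10.8) = arctan(97/10.8) = 83.65°
∠(j97) = 90.00°
∠T(j97) = − (83.65° + 90.00°) = -173.65°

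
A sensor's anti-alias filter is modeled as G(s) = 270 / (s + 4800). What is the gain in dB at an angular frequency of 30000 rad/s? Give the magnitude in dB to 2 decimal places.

-41.02 dB

|j30000 + 4800| = √(30000² + 4800²) = 3.038e+04
|G(j30000)| = 270 / 3.038e+04 = 0.008887
20 log₁₀(0.008887) = -41.025 dB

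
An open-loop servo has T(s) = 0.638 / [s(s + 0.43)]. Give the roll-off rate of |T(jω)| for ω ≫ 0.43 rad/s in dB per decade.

-40 dB/decade

With 0 zeros and 2 poles, the high-frequency asymptotic slope is 20 × (0 − 2) = -40 dB/decade.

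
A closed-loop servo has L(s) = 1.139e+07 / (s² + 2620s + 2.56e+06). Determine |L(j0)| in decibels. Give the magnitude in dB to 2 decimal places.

L(0) = 1.139e+07 / 2.56e+06 = 4.4492
20 log₁₀(4.4492) = 12.966 dB

12.97 dB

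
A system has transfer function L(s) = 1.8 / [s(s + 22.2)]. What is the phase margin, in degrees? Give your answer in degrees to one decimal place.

Gain crossover: |L(jω)| = 1 at ω ≈ 0.0811 rad s⁻¹.
∠L(j0.0811) = −90° − arctan(0.0811/22.2) ≈ -90.21°
PM = 180° + (-90.21°) = 89.79°

89.8°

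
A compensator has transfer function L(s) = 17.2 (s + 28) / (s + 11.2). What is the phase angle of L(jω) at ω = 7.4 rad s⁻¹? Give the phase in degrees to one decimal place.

∠(j7.4 + 28) = arctan(7.4/28) = 14.80°
∠(j7.4 + 11.2) = arctan(7.4/11.2) = 33.45°
∠L(j7.4) = 14.80° − 33.45° = -18.65°

-18.6°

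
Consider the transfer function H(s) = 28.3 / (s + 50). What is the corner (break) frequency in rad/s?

50 rad/s

The single real pole at s = −50 gives a corner at ω = 50 rad/s.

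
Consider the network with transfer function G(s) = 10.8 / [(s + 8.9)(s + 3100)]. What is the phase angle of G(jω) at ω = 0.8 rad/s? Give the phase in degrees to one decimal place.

∠(j0.8 + 8.9) = arctan(0.8/8.9) = 5.14°
∠(j0.8 + 3100) = arctan(0.8/3100) = 0.01°
∠G(j0.8) = − (5.14° + 0.01°) = -5.15°

-5.2°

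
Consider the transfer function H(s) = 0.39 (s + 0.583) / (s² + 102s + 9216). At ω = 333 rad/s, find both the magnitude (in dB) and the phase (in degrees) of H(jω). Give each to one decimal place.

|j333 + 0.583| = √(333² + 0.583²) = 333
|(j333)² + 102(j333) + 9216| = |-1.0167e+05 + j33966| = 1.072e+05
|H(j333)| = 0.39 × 333 / 1.072e+05 = 0.0012115
20 log₁₀(0.0012115) = -58.33 dB
∠(j333 + 0.583) = arctan(333/0.583) = 89.90°
∠[(j333)² + 102(j333) + 9216] = ∠[-1.0167e+05 + j33966] = 161.53°
∠H(j333) = 89.90° − 161.53° = -71.63°

|H| = -58.3 dB, ∠H = -71.6°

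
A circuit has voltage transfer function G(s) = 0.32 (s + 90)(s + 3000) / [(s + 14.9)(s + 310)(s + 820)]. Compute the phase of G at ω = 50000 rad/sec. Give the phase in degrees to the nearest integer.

∠(j50000 + 90) = arctan(50000/90) = 89.90°
∠(j50000 + 3000) = arctan(50000/3000) = 86.57°
∠(j50000 + 14.9) = arctan(50000/14.9) = 89.98°
∠(j50000 + 310) = arctan(50000/310) = 89.64°
∠(j50000 + 820) = arctan(50000/820) = 89.06°
∠G(j50000) = 89.90° + 86.57° − (89.98° + 89.64° + 89.06°) = -92.22°

-92°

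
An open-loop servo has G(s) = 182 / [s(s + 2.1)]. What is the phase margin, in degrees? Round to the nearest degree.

9°

Gain crossover: |G(jω)| = 1 at ω ≈ 13.4 rad s⁻¹.
∠G(j13.4) = −90° − arctan(13.4/2.1) ≈ -171.10°
PM = 180° + (-171.10°) = 8.90°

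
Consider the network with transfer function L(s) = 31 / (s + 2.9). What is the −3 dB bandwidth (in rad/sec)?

For a single-pole low-pass, the −3 dB point is at the pole: ω = 2.9 rad/sec.

2.9 rad/sec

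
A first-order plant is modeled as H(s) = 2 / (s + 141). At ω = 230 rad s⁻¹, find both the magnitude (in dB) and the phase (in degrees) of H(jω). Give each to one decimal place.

|H| = -42.6 dB, ∠H = -58.5°

|j230 + 141| = √(230² + 141²) = 269.8
|H(j230)| = 2 / 269.8 = 0.0074135
20 log₁₀(0.0074135) = -42.60 dB
∠(j230 + 141) = arctan(230/141) = 58.49°
∠H(j230) = −58.49° = -58.49°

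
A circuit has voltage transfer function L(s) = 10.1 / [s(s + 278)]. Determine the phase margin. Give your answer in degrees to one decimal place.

Gain crossover: |L(jω)| = 1 at ω ≈ 0.0363 rad s⁻¹.
∠L(j0.0363) = −90° − arctan(0.0363/278) ≈ -90.01°
PM = 180° + (-90.01°) = 89.99°

90.0°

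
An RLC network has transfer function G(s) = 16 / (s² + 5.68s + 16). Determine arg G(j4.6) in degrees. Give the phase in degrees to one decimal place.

∠[(j4.6)² + 5.68(j4.6) + 16] = ∠[-5.16 + j26.128] = 101.17°
∠G(j4.6) = −101.17° = -101.17°

-101.2°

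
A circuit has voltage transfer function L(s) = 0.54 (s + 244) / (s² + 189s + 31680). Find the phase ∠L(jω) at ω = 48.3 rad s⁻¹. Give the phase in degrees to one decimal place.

-6.1°

∠(j48.3 + 244) = arctan(48.3/244) = 11.20°
∠[(j48.3)² + 189(j48.3) + 31680] = ∠[29347 + j9128.7] = 17.28°
∠L(j48.3) = 11.20° − 17.28° = -6.08°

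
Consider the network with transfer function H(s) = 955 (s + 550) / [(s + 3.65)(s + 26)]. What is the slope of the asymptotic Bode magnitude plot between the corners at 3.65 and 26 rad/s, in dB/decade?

In this band the factors already past their corner are: pole at 3.65; net slope = -20 dB/decade.

-20 dB/decade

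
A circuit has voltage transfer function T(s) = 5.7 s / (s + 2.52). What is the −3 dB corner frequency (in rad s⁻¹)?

For a single-pole high-pass, the −3 dB point is at the pole: ω = 2.52 rad s⁻¹.

2.52 rad s⁻¹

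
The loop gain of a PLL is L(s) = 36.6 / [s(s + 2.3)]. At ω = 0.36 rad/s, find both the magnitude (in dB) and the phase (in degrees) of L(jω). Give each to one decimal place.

|j0.36 + 2.3| = √(0.36² + 2.3²) = 2.328
|j0.36| = 0.36
|L(j0.36)| = 36.6 / (2.328 × 0.36) = 43.671
20 log₁₀(43.671) = 32.80 dB
∠(j0.36 + 2.3) = arctan(0.36/2.3) = 8.90°
∠(j0.36) = 90.00°
∠L(j0.36) = − (8.90° + 90.00°) = -98.90°

|L| = 32.8 dB, ∠L = -98.9 deg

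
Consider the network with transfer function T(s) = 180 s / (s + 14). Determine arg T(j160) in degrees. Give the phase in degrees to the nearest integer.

5 deg

∠(j160) = 90.00°
∠(j160 + 14) = arctan(160/14) = 85.00°
∠T(j160) = 90.00° − 85.00° = 5.00°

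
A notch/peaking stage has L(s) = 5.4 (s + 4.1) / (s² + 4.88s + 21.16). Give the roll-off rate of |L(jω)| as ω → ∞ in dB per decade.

-20 dB/decade

With 1 zero and 2 poles, the high-frequency asymptotic slope is 20 × (1 − 2) = -20 dB/decade.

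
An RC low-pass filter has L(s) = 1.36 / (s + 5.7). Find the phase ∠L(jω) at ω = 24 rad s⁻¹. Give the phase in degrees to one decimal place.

∠(j24 + 5.7) = arctan(24/5.7) = 76.64°
∠L(j24) = −76.64° = -76.64°

-76.6 deg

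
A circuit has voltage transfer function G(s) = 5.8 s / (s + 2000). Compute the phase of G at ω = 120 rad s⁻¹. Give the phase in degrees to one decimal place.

∠(j120) = 90.00°
∠(j120 + 2000) = arctan(120/2000) = 3.43°
∠G(j120) = 90.00° − 3.43° = 86.57°

86.6 deg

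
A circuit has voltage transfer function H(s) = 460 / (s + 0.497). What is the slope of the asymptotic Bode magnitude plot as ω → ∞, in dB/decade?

With 0 zeros and 1 pole, the high-frequency asymptotic slope is 20 × (0 − 1) = -20 dB/decade.

-20 dB/decade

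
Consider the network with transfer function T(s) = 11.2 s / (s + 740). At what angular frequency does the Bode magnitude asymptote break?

The single real pole at s = −740 gives a corner at ω = 740 rad/s.

740 rad/s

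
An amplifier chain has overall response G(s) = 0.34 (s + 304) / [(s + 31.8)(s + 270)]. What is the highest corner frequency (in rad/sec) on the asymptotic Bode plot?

304 rad/sec

Break frequencies occur at each pole and zero magnitude: 31.8 rad/sec, 270 rad/sec, 304 rad/sec.
The highest is 304 rad/sec.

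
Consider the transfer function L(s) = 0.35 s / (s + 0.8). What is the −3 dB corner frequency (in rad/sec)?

For a single-pole high-pass, the −3 dB point is at the pole: ω = 0.8 rad/sec.

0.8 rad/sec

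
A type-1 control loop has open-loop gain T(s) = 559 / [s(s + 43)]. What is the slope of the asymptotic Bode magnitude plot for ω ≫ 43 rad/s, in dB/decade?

With 0 zeros and 2 poles, the high-frequency asymptotic slope is 20 × (0 − 2) = -40 dB/decade.

-40 dB/decade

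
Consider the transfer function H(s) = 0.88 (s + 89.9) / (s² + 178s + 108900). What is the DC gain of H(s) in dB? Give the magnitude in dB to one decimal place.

H(0) = 0.88 × 89.9 / 108900 = 0.00072646
20 log₁₀(0.00072646) = -62.78 dB

-62.8 dB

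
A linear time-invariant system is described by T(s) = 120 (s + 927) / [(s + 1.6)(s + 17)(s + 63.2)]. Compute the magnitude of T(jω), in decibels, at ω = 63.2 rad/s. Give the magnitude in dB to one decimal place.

-10.4 dB

|j63.2 + 927| = √(63.2² + 927²) = 929.2
|j63.2 + 1.6| = √(63.2² + 1.6²) = 63.22
|j63.2 + 17| = √(63.2² + 17²) = 65.45
|j63.2 + 63.2| = √(63.2² + 63.2²) = 89.38
|T(j63.2)| = 120 × 929.2 / (63.22 × 65.45 × 89.38) = 0.3015
20 log₁₀(0.3015) = -10.41 dB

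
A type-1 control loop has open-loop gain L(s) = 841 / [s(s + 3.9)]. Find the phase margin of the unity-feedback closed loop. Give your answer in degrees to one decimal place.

Gain crossover: |L(jω)| = 1 at ω ≈ 28.9 rad/sec.
∠L(j28.9) = −90° − arctan(28.9/3.9) ≈ -172.31°
PM = 180° + (-172.31°) = 7.69°

7.7 deg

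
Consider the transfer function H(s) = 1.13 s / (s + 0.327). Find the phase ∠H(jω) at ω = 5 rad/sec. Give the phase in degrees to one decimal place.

∠(j5) = 90.00°
∠(j5 + 0.327) = arctan(5/0.327) = 86.26°
∠H(j5) = 90.00° − 86.26° = 3.74°

3.7°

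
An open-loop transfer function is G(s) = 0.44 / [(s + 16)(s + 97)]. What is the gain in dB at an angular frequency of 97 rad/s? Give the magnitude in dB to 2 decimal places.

-89.73 dB

|j97 + 16| = √(97² + 16²) = 98.31
|j97 + 97| = √(97² + 97²) = 137.2
|G(j97)| = 0.44 / (98.31 × 137.2) = 3.2626e-05
20 log₁₀(3.2626e-05) = -89.729 dB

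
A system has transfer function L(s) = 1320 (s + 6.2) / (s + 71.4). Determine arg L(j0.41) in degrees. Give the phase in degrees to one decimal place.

3.5°

∠(j0.41 + 6.2) = arctan(0.41/6.2) = 3.78°
∠(j0.41 + 71.4) = arctan(0.41/71.4) = 0.33°
∠L(j0.41) = 3.78° − 0.33° = 3.45°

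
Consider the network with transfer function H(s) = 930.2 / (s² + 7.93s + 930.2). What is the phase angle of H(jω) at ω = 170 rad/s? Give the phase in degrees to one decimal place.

∠[(j170)² + 7.93(j170) + 930.2] = ∠[-27970 + j1348.1] = 177.24°
∠H(j170) = −177.24° = -177.24°

-177.2 deg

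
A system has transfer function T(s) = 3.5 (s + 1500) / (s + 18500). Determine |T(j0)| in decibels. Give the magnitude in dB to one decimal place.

-10.9 dB

T(0) = 3.5 × 1500 / 18500 = 0.28378
20 log₁₀(0.28378) = -10.94 dB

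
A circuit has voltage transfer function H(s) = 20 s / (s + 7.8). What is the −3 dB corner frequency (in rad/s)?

7.8 rad/s

For a single-pole high-pass, the −3 dB point is at the pole: ω = 7.8 rad/s.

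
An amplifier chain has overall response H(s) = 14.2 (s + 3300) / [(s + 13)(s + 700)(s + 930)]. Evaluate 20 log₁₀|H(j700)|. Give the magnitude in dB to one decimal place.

-84.5 dB

|j700 + 3300| = √(700² + 3300²) = 3373
|j700 + 13| = √(700² + 13²) = 700.1
|j700 + 700| = √(700² + 700²) = 989.9
|j700 + 930| = √(700² + 930²) = 1164
|H(j700)| = 14.2 × 3373 / (700.1 × 989.9 × 1164) = 5.9377e-05
20 log₁₀(5.9377e-05) = -84.53 dB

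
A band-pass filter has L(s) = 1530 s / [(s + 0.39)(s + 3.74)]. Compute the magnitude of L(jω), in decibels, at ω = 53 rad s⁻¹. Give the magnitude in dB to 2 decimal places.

29.19 dB

|j53| = 53
|j53 + 0.39| = √(53² + 0.39²) = 53
|j53 + 3.74| = √(53² + 3.74²) = 53.13
|L(j53)| = 1530 × 53 / (53 × 53.13) = 28.796
20 log₁₀(28.796) = 29.187 dB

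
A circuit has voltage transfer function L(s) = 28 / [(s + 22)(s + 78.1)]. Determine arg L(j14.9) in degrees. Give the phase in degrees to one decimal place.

∠(j14.9 + 22) = arctan(14.9/22) = 34.11°
∠(j14.9 + 78.1) = arctan(14.9/78.1) = 10.80°
∠L(j14.9) = − (34.11° + 10.80°) = -44.91°

-44.9°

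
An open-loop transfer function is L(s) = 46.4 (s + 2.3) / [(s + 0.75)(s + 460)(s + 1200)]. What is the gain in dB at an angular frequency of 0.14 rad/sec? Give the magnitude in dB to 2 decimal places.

|j0.14 + 2.3| = √(0.14² + 2.3²) = 2.304
|j0.14 + 0.75| = √(0.14² + 0.75²) = 0.763
|j0.14 + 460| = √(0.14² + 460²) = 460
|j0.14 + 1200| = √(0.14² + 1200²) = 1200
|L(j0.14)| = 46.4 × 2.304 / (0.763 × 460 × 1200) = 0.00025387
20 log₁₀(0.00025387) = -71.908 dB

-71.91 dB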